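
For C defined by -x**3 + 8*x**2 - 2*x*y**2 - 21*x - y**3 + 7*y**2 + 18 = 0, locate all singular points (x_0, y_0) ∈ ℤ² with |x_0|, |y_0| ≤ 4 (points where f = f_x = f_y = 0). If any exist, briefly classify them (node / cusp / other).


Singular points: {(3, 0)}; classification: node.

Compute partial derivatives:
  f_x = -3*x**2 + 16*x - 2*y**2 - 21.
  f_y = -4*x*y - 3*y**2 + 14*y.
Scan x_0 ∈ {−4, ..., 4}. For each x_0, f_y(x_0, y) is a polynomial in y; find its integer roots y ∈ {−4, ..., 4}, then test f_x and f at those candidates.
  x = -4: f_y(-4, y) = -3*y**2 + 30*y; vanishes at y ∈ {0}. (-4, 0): f_x = -133 ≠ 0.
  x = -3: f_y(-3, y) = -3*y**2 + 26*y; vanishes at y ∈ {0}. (-3, 0): f_x = -96 ≠ 0.
  x = -2: f_y(-2, y) = -3*y**2 + 22*y; vanishes at y ∈ {0}. (-2, 0): f_x = -65 ≠ 0.
  x = -1: f_y(-1, y) = -3*y**2 + 18*y; vanishes at y ∈ {0}. (-1, 0): f_x = -40 ≠ 0.
  x = 0: f_y(0, y) = -3*y**2 + 14*y; vanishes at y ∈ {0}. (0, 0): f_x = -21 ≠ 0.
  x = 1: f_y(1, y) = -3*y**2 + 10*y; vanishes at y ∈ {0}. (1, 0): f_x = -8 ≠ 0.
  x = 2: f_y(2, y) = -3*y**2 + 6*y; vanishes at y ∈ {0, 2}. (2, 0): f_x = -1 ≠ 0; (2, 2): f_x = -9 ≠ 0.
  x = 3: f_y(3, y) = -3*y**2 + 2*y; vanishes at y ∈ {0}. (3, 0): f_x = 0, f = 0 — SINGULAR.
  x = 4: f_y(4, y) = -3*y**2 - 2*y; vanishes at y ∈ {0}. (4, 0): f_x = -5 ≠ 0.
Only singular point on the grid: (3, 0).
Classify: substitute x = 3 + u, y = 0 + v and expand: f = -u**3 - u**2 - 2*u*v**2 - v**3 + v**2.
No constant or linear terms (consistent with a singular point). Quadratic part: -u**2 + v**2. Cubic part: -u**3 - 2*u*v**2 - v**3.
The quadratic part v**2 - u**2 = (v − u)(v + u) splits into two distinct linear factors, so there are two distinct tangent lines y − 0 = ±(x − 3) — this is a node (ordinary double point).
Classification: node.


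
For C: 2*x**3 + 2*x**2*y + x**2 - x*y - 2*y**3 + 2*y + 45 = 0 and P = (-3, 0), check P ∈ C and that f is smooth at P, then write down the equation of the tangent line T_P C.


Tangent line at P: 48*x + 23*y + 144 = 0.

Step 1: f(-3, 0) = 0, so P lies on C.
Step 2: partial derivatives
  f_x(x, y) = 6*x**2 + 4*x*y + 2*x - y, f_y(x, y) = 2*x**2 - x - 6*y**2 + 2.
  f_x(P) = 48, f_y(P) = 23 (gradient nonzero, so P is smooth).
Step 3: tangent line at P: 48·(x − -3) + 23·(y − 0) = 0.
Expanding: 48*x + 23*y + 144 = 0.


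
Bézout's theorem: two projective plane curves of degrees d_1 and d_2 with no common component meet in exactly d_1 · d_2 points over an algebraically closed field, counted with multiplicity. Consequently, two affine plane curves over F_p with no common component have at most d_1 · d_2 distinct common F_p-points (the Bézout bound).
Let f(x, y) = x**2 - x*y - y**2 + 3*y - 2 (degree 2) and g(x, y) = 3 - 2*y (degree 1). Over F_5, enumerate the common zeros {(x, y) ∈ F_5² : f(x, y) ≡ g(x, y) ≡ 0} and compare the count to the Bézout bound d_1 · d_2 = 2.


Common zeros: {(2, 4)}; count = 1; Bézout bound = 2.

deg(f) = 2, deg(g) = 1, so Bézout bound = 2.
Scan x ∈ F_5. For each x, list the y ∈ F_5 with f(x, y) ≡ 0 and those with g(x, y) ≡ 0 (mod 5); the common zeros in that column are the intersection.
  x = 0: f ≡ 0 at y ∈ {1, 2}; g ≡ 0 at y ∈ {4}; common: ∅.
  x = 1: f ≡ 0 at y ∈ {1}; g ≡ 0 at y ∈ {4}; common: ∅.
  x = 2: f ≡ 0 at y ∈ {2, 4}; g ≡ 0 at y ∈ {4}; common: {4}.
  x = 3: f ≡ 0 at y ∈ ∅; g ≡ 0 at y ∈ {4}; common: ∅.
  x = 4: f ≡ 0 at y ∈ ∅; g ≡ 0 at y ∈ {4}; common: ∅.
Collecting: common zeros = {(2, 4)}, so the count is 1.
Comparison with the Bézout bound: 1 ≤ 2 = deg(f)·deg(g), as expected for curves with no common component (the affine F_5-count falls short of the bound because intersections may lie at infinity, over extension fields, or carry multiplicity).


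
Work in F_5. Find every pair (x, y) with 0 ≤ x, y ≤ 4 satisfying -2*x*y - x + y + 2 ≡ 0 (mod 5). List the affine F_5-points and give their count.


Affine F_5-points: {(0, 3), (1, 1), (2, 0), (4, 4)}; count = 4.

For each of the 25 pairs (x, y) ∈ F_5², evaluate f(x, y) mod 5. Record the zeros.
  x = 0: [0↦2, 1↦3, 2↦4, 3↦0, 4↦1]  zeros at y ∈ {3}
  x = 1: [0↦1, 1↦0, 2↦4, 3↦3, 4↦2]  zeros at y ∈ {1}
  x = 2: [0↦0, 1↦2, 2↦4, 3↦1, 4↦3]  zeros at y ∈ {0}
  x = 3: [0↦4, 1↦4, 2↦4, 3↦4, 4↦4]  zeros at y ∈ ∅
  x = 4: [0↦3, 1↦1, 2↦4, 3↦2, 4↦0]  zeros at y ∈ {4}
Collecting zeros: affine points = {(0, 3), (1, 1), (2, 0), (4, 4)}.
Total count |C(F_5)_aff| = 4.


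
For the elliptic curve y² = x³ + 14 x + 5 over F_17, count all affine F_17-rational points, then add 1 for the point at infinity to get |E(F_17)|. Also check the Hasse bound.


Affine points = {(5, 8), (5, 9), (6, 4), (6, 13), (7, 2), (7, 15), (8, 0), (13, 2), (13, 15), (14, 2), (14, 15)}; affine count = 11; |E(F_17)| = 12.

Discriminant check: Δ ∝ 4a³ + 27b² = 4·14³ + 27·5² = 4·2744 + 27·25 ≡ 6 (mod 17). Nonzero ⇒ E is nonsingular.
For each x ∈ F_17, compute rhs = x³ + 14·x + 5 mod 17, then count y ∈ F_17 with y² ≡ rhs.
  x = 0: rhs = 5, matching y values: none (0 points).
  x = 1: rhs = 3, matching y values: none (0 points).
  x = 2: rhs = 7, matching y values: none (0 points).
  x = 3: rhs = 6, matching y values: none (0 points).
  x = 4: rhs = 6, matching y values: none (0 points).
  x = 5: rhs = 13, matching y values: 8, 9 (2 points).
  x = 6: rhs = 16, matching y values: 4, 13 (2 points).
  x = 7: rhs = 4, matching y values: 2, 15 (2 points).
  x = 8: rhs = 0, matching y values: 0 (1 points).
  x = 9: rhs = 10, matching y values: none (0 points).
  x = 10: rhs = 6, matching y values: none (0 points).
  x = 11: rhs = 11, matching y values: none (0 points).
  x = 12: rhs = 14, matching y values: none (0 points).
  x = 13: rhs = 4, matching y values: 2, 15 (2 points).
  x = 14: rhs = 4, matching y values: 2, 15 (2 points).
  x = 15: rhs = 3, matching y values: none (0 points).
  x = 16: rhs = 7, matching y values: none (0 points).
Total affine count: 11.
Full point count |E(F_17)| = 11 + 1 = 12.
Hasse bound: |12 − (17+1)| = |-6| = 6 ≤ 2√17 ≈ 8.2462 ✓.


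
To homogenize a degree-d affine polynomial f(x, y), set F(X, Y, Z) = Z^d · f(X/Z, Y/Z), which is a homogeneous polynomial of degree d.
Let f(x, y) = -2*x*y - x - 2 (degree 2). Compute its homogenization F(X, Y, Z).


F(X, Y, Z) = -2*X*Y - X*Z - 2*Z**2

deg(f) = 2.
Substitute x = X/Z, y = Y/Z into f, then multiply by Z^2.
  monomial -2·x^1·y^1 ↦ -2·X^1·Y^1·Z^0.
  monomial -1·x^1·y^0 ↦ -1·X^1·Y^0·Z^1.
  monomial -2·x^0·y^0 ↦ -2·X^0·Y^0·Z^2.
Collecting: F(X, Y, Z) = -2*X*Y - X*Z - 2*Z**2.


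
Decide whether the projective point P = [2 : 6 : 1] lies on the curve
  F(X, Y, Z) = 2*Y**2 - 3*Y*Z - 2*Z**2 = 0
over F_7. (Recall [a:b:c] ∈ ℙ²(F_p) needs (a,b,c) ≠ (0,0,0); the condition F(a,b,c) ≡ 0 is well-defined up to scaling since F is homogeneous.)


F(2,6,1) ≡ 3 (mod 7); P is NOT on the curve.

Evaluate F(2, 6, 1) term-by-term (mod 7).
  2*Y**2 ↦ 2·1·36·1 = 72
  -3*Y*Z ↦ -3·1·6·1 = -18
  -2*Z**2 ↦ -2·1·1·1 = -2
Sum: F(2, 6, 1) = (72) + (-18) + (-2) = 52.
Reducing mod 7: 52 ≡ 3 (mod 7).
Since F(a, b, c) ≡ 3 ≠ 0 (mod 7), P does NOT lie on the curve.


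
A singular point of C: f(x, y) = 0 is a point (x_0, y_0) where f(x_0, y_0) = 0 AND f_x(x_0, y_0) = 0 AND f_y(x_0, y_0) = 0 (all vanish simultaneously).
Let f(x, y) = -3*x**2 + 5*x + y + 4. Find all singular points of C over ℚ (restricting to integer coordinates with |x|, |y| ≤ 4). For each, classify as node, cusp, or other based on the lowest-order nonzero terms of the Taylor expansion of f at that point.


No singular points in the scanned grid; C is smooth there.

Compute partial derivatives:
  f_x = 5 - 6*x.
  f_y = 1.
f_y = 1 is a nonzero constant, so f_y never vanishes: no point (x, y) can satisfy f = f_x = f_y = 0. In particular no (x, y) ∈ {−4, ..., 4}² is singular; the curve is smooth.


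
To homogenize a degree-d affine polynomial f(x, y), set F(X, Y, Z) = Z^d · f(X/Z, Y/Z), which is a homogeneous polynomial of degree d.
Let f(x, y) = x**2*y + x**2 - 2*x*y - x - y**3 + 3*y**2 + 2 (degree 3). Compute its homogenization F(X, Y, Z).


F(X, Y, Z) = X**2*Y + X**2*Z - 2*X*Y*Z - X*Z**2 - Y**3 + 3*Y**2*Z + 2*Z**3

deg(f) = 3.
Substitute x = X/Z, y = Y/Z into f, then multiply by Z^3.
  monomial 1·x^2·y^1 ↦ 1·X^2·Y^1·Z^0.
  monomial 1·x^2·y^0 ↦ 1·X^2·Y^0·Z^1.
  monomial -2·x^1·y^1 ↦ -2·X^1·Y^1·Z^1.
  monomial -1·x^1·y^0 ↦ -1·X^1·Y^0·Z^2.
  monomial -1·x^0·y^3 ↦ -1·X^0·Y^3·Z^0.
  monomial 3·x^0·y^2 ↦ 3·X^0·Y^2·Z^1.
  monomial 2·x^0·y^0 ↦ 2·X^0·Y^0·Z^3.
Collecting: F(X, Y, Z) = X**2*Y + X**2*Z - 2*X*Y*Z - X*Z**2 - Y**3 + 3*Y**2*Z + 2*Z**3.


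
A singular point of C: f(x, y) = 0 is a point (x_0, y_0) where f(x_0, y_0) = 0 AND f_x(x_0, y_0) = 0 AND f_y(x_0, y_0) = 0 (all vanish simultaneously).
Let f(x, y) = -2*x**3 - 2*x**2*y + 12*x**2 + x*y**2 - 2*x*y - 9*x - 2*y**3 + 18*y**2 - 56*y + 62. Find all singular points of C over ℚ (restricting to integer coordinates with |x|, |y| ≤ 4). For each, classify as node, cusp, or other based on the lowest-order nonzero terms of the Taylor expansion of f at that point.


Singular points: {(1, 3)}; classification: cusp.

Compute partial derivatives:
  f_x = -6*x**2 - 4*x*y + 24*x + y**2 - 2*y - 9.
  f_y = -2*x**2 + 2*x*y - 2*x - 6*y**2 + 36*y - 56.
Scan x_0 ∈ {−4, ..., 4}. For each x_0, f_y(x_0, y) is a polynomial in y; find its integer roots y ∈ {−4, ..., 4}, then test f_x and f at those candidates.
  x = -4: f_y(-4, y) = -6*y**2 + 28*y - 80; no integer root y with |y| ≤ 4.
  x = -3: f_y(-3, y) = -6*y**2 + 30*y - 68; no integer root y with |y| ≤ 4.
  x = -2: f_y(-2, y) = -6*y**2 + 32*y - 60; no integer root y with |y| ≤ 4.
  x = -1: f_y(-1, y) = -6*y**2 + 34*y - 56; no integer root y with |y| ≤ 4.
  x = 0: f_y(0, y) = -6*y**2 + 36*y - 56; no integer root y with |y| ≤ 4.
  x = 1: f_y(1, y) = -6*y**2 + 38*y - 60; vanishes at y ∈ {3}. (1, 3): f_x = 0, f = 0 — SINGULAR.
  x = 2: f_y(2, y) = -6*y**2 + 40*y - 68; no integer root y with |y| ≤ 4.
  x = 3: f_y(3, y) = -6*y**2 + 42*y - 80; no integer root y with |y| ≤ 4.
  x = 4: f_y(4, y) = -6*y**2 + 44*y - 96; no integer root y with |y| ≤ 4.
Only singular point on the grid: (1, 3).
Classify: substitute x = 1 + u, y = 3 + v and expand: f = -2*u**3 - 2*u**2*v + u*v**2 - 2*v**3 + v**2.
No constant or linear terms (consistent with a singular point). Quadratic part: v**2. Cubic part: -2*u**3 - 2*u**2*v + u*v**2 - 2*v**3.
The quadratic part v**2 is a perfect square, so there is a single (double) tangent line v = 0, i.e. y = 3. Restricting the cubic part to that line (v = 0) leaves -2*u**3 ≠ 0, so f is not divisible by v and the branch is v² ≈ 2*u**3 to lowest order — this is a cusp.
Classification: cusp.


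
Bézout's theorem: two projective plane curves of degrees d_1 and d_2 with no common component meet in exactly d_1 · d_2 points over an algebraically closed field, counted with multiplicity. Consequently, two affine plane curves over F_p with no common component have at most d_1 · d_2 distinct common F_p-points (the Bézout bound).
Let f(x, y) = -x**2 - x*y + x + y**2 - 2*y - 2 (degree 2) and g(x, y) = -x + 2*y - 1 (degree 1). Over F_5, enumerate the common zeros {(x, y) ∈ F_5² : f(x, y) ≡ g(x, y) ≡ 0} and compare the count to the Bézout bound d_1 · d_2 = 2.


Common zeros: ∅; count = 0; Bézout bound = 2.

deg(f) = 2, deg(g) = 1, so Bézout bound = 2.
Scan x ∈ F_5. For each x, list the y ∈ F_5 with f(x, y) ≡ 0 and those with g(x, y) ≡ 0 (mod 5); the common zeros in that column are the intersection.
  x = 0: f ≡ 0 at y ∈ ∅; g ≡ 0 at y ∈ {3}; common: ∅.
  x = 1: f ≡ 0 at y ∈ ∅; g ≡ 0 at y ∈ {1}; common: ∅.
  x = 2: f ≡ 0 at y ∈ ∅; g ≡ 0 at y ∈ {4}; common: ∅.
  x = 3: f ≡ 0 at y ∈ ∅; g ≡ 0 at y ∈ {2}; common: ∅.
  x = 4: f ≡ 0 at y ∈ ∅; g ≡ 0 at y ∈ {0}; common: ∅.
Collecting: common zeros = ∅, so the count is 0.
Comparison with the Bézout bound: 0 ≤ 2 = deg(f)·deg(g), as expected for curves with no common component (the affine F_5-count falls short of the bound because intersections may lie at infinity, over extension fields, or carry multiplicity).


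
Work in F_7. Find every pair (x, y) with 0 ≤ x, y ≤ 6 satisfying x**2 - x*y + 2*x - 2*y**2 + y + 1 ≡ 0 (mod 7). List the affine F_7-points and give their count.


Affine F_7-points: {(0, 1), (0, 3), (1, 3), (1, 4), (6, 0), (6, 1)}; count = 6.

For each of the 49 pairs (x, y) ∈ F_7², evaluate f(x, y) mod 7. Record the zeros.
  x = 0: [0↦1, 1↦0, 2↦2, 3↦0, 4↦1, 5↦5, 6↦5]  zeros at y ∈ {1, 3}
  x = 1: [0↦4, 1↦2, 2↦3, 3↦0, 4↦0, 5↦3, 6↦2]  zeros at y ∈ {3, 4}
  x = 2: [0↦2, 1↦6, 2↦6, 3↦2, 4↦1, 5↦3, 6↦1]  zeros at y ∈ ∅
  x = 3: [0↦2, 1↦5, 2↦4, 3↦6, 4↦4, 5↦5, 6↦2]  zeros at y ∈ ∅
  x = 4: [0↦4, 1↦6, 2↦4, 3↦5, 4↦2, 5↦2, 6↦5]  zeros at y ∈ ∅
  x = 5: [0↦1, 1↦2, 2↦6, 3↦6, 4↦2, 5↦1, 6↦3]  zeros at y ∈ ∅
  x = 6: [0↦0, 1↦0, 2↦3, 3↦2, 4↦4, 5↦2, 6↦3]  zeros at y ∈ {0, 1}
Collecting zeros: affine points = {(0, 1), (0, 3), (1, 3), (1, 4), (6, 0), (6, 1)}.
Total count |C(F_7)_aff| = 6.


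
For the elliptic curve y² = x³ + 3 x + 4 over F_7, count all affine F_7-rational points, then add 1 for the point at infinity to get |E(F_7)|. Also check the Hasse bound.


Affine points = {(0, 2), (0, 5), (1, 1), (1, 6), (2, 2), (2, 5), (5, 2), (5, 5), (6, 0)}; affine count = 9; |E(F_7)| = 10.

Discriminant check: Δ ∝ 4a³ + 27b² = 4·3³ + 27·4² = 4·27 + 27·16 ≡ 1 (mod 7). Nonzero ⇒ E is nonsingular.
For each x ∈ F_7, compute rhs = x³ + 3·x + 4 mod 7, then count y ∈ F_7 with y² ≡ rhs.
  x = 0: rhs = 4, matching y values: 2, 5 (2 points).
  x = 1: rhs = 1, matching y values: 1, 6 (2 points).
  x = 2: rhs = 4, matching y values: 2, 5 (2 points).
  x = 3: rhs = 5, matching y values: none (0 points).
  x = 4: rhs = 3, matching y values: none (0 points).
  x = 5: rhs = 4, matching y values: 2, 5 (2 points).
  x = 6: rhs = 0, matching y values: 0 (1 points).
Total affine count: 9.
Full point count |E(F_7)| = 9 + 1 = 10.
Hasse bound: |10 − (7+1)| = |2| = 2 ≤ 2√7 ≈ 5.2915 ✓.


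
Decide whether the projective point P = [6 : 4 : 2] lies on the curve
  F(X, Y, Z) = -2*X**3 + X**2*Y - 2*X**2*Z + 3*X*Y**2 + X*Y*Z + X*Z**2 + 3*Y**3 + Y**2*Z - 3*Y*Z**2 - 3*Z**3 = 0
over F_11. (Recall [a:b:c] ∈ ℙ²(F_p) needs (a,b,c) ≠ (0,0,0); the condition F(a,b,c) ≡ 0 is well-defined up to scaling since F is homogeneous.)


F(6,4,2) ≡ 3 (mod 11); P is NOT on the curve.

Evaluate F(6, 4, 2) term-by-term (mod 11).
  -2*X**3 ↦ -2·216·1·1 = -432
  X**2*Y ↦ 1·36·4·1 = 144
  -2*X**2*Z ↦ -2·36·1·2 = -144
  3*X*Y**2 ↦ 3·6·16·1 = 288
  X*Y*Z ↦ 1·6·4·2 = 48
  X*Z**2 ↦ 1·6·1·4 = 24
  3*Y**3 ↦ 3·1·64·1 = 192
  Y**2*Z ↦ 1·1·16·2 = 32
  -3*Y*Z**2 ↦ -3·1·4·4 = -48
  -3*Z**3 ↦ -3·1·1·8 = -24
Sum: F(6, 4, 2) = (-432) + (144) + (-144) + (288) + (48) + (24) + (192) + (32) + (-48) + (-24) = 80.
Reducing mod 11: 80 ≡ 3 (mod 11).
Since F(a, b, c) ≡ 3 ≠ 0 (mod 11), P does NOT lie on the curve.


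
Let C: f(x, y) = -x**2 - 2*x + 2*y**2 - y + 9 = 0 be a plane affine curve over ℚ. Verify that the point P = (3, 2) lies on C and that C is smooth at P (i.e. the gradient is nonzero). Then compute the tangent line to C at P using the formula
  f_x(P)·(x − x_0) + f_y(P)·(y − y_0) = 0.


Tangent line at P: -8*x + 7*y + 10 = 0.

Step 1: f(3, 2) = 0, so P lies on C.
Step 2: partial derivatives
  f_x(x, y) = -2*x - 2, f_y(x, y) = 4*y - 1.
  f_x(P) = -8, f_y(P) = 7 (gradient nonzero, so P is smooth).
Step 3: tangent line at P: -8·(x − 3) + 7·(y − 2) = 0.
Expanding: -8*x + 7*y + 10 = 0.


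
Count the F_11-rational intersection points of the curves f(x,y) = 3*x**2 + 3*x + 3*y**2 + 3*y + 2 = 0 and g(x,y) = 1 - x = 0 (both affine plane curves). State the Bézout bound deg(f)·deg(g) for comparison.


Common zeros: {(1, 3), (1, 7)}; count = 2; Bézout bound = 2.

deg(f) = 2, deg(g) = 1, so Bézout bound = 2.
Scan x ∈ F_11. For each x, list the y ∈ F_11 with f(x, y) ≡ 0 and those with g(x, y) ≡ 0 (mod 11); the common zeros in that column are the intersection.
  x = 0: f ≡ 0 at y ∈ ∅; g ≡ 0 at y ∈ ∅; common: ∅.
  x = 1: f ≡ 0 at y ∈ {3, 7}; g ≡ 0 at y ∈ {0, 1, 2, 3, 4, 5, 6, 7, 8, 9, 10}; common: {3, 7}.
  x = 2: f ≡ 0 at y ∈ {5}; g ≡ 0 at y ∈ ∅; common: ∅.
  x = 3: f ≡ 0 at y ∈ {1, 9}; g ≡ 0 at y ∈ ∅; common: ∅.
  x = 4: f ≡ 0 at y ∈ ∅; g ≡ 0 at y ∈ ∅; common: ∅.
  x = 5: f ≡ 0 at y ∈ {2, 8}; g ≡ 0 at y ∈ ∅; common: ∅.
  x = 6: f ≡ 0 at y ∈ ∅; g ≡ 0 at y ∈ ∅; common: ∅.
  x = 7: f ≡ 0 at y ∈ {1, 9}; g ≡ 0 at y ∈ ∅; common: ∅.
  x = 8: f ≡ 0 at y ∈ {5}; g ≡ 0 at y ∈ ∅; common: ∅.
  x = 9: f ≡ 0 at y ∈ {3, 7}; g ≡ 0 at y ∈ ∅; common: ∅.
  x = 10: f ≡ 0 at y ∈ ∅; g ≡ 0 at y ∈ ∅; common: ∅.
Collecting: common zeros = {(1, 3), (1, 7)}, so the count is 2.
Comparison with the Bézout bound: 2 ≤ 2 = deg(f)·deg(g), as expected for curves with no common component (the bound is attained).


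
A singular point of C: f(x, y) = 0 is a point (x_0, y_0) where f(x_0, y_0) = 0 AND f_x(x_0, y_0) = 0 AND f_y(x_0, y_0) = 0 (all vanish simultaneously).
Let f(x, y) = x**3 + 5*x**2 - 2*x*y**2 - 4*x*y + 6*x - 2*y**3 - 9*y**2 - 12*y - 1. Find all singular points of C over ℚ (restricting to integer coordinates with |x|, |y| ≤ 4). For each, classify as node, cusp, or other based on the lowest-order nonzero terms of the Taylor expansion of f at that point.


Singular points: {(-2, -1)}; classification: node.

Compute partial derivatives:
  f_x = 3*x**2 + 10*x - 2*y**2 - 4*y + 6.
  f_y = -4*x*y - 4*x - 6*y**2 - 18*y - 12.
Scan x_0 ∈ {−4, ..., 4}. For each x_0, f_y(x_0, y) is a polynomial in y; find its integer roots y ∈ {−4, ..., 4}, then test f_x and f at those candidates.
  x = -4: f_y(-4, y) = -6*y**2 - 2*y + 4; vanishes at y ∈ {-1}. (-4, -1): f_x = 16 ≠ 0.
  x = -3: f_y(-3, y) = -6*y**2 - 6*y; vanishes at y ∈ {-1, 0}. (-3, -1): f_x = 5 ≠ 0; (-3, 0): f_x = 3 ≠ 0.
  x = -2: f_y(-2, y) = -6*y**2 - 10*y - 4; vanishes at y ∈ {-1}. (-2, -1): f_x = 0, f = 0 — SINGULAR.
  x = -1: f_y(-1, y) = -6*y**2 - 14*y - 8; vanishes at y ∈ {-1}. (-1, -1): f_x = 1 ≠ 0.
  x = 0: f_y(0, y) = -6*y**2 - 18*y - 12; vanishes at y ∈ {-2, -1}. (0, -2): f_x = 6 ≠ 0; (0, -1): f_x = 8 ≠ 0.
  x = 1: f_y(1, y) = -6*y**2 - 22*y - 16; vanishes at y ∈ {-1}. (1, -1): f_x = 21 ≠ 0.
  x = 2: f_y(2, y) = -6*y**2 - 26*y - 20; vanishes at y ∈ {-1}. (2, -1): f_x = 40 ≠ 0.
  x = 3: f_y(3, y) = -6*y**2 - 30*y - 24; vanishes at y ∈ {-4, -1}. (3, -4): f_x = 47 ≠ 0; (3, -1): f_x = 65 ≠ 0.
  x = 4: f_y(4, y) = -6*y**2 - 34*y - 28; vanishes at y ∈ {-1}. (4, -1): f_x = 96 ≠ 0.
Only singular point on the grid: (-2, -1).
Classify: substitute x = -2 + u, y = -1 + v and expand: f = u**3 - u**2 - 2*u*v**2 - 2*v**3 + v**2.
No constant or linear terms (consistent with a singular point). Quadratic part: -u**2 + v**2. Cubic part: u**3 - 2*u*v**2 - 2*v**3.
The quadratic part v**2 - u**2 = (v − u)(v + u) splits into two distinct linear factors, so there are two distinct tangent lines y − -1 = ±(x − -2) — this is a node (ordinary double point).
Classification: node.


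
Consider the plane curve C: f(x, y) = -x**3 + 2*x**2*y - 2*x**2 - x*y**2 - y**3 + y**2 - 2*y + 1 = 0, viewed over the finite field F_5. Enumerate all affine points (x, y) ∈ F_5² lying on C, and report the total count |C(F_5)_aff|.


Affine F_5-points: {(0, 4), (1, 2), (2, 0), (2, 2), (4, 0), (4, 2)}; count = 6.

For each of the 25 pairs (x, y) ∈ F_5², evaluate f(x, y) mod 5. Record the zeros.
  x = 0: [0↦1, 1↦4, 2↦3, 3↦2, 4↦0]  zeros at y ∈ {4}
  x = 1: [0↦3, 1↦2, 2↦0, 3↦1, 4↦4]  zeros at y ∈ {2}
  x = 2: [0↦0, 1↦4, 2↦0, 3↦2, 4↦4]  zeros at y ∈ {0, 2}
  x = 3: [0↦1, 1↦4, 2↦2, 3↦4, 4↦4]  zeros at y ∈ ∅
  x = 4: [0↦0, 1↦1, 2↦0, 3↦1, 4↦3]  zeros at y ∈ {0, 2}
Collecting zeros: affine points = {(0, 4), (1, 2), (2, 0), (2, 2), (4, 0), (4, 2)}.
Total count |C(F_5)_aff| = 6.


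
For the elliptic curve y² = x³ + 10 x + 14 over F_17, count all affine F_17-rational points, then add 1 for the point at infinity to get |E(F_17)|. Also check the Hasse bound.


Affine points = {(1, 5), (1, 12), (2, 5), (2, 12), (4, 4), (4, 13), (5, 6), (5, 11), (6, 1), (6, 16), (7, 6), (7, 11), (9, 0), (10, 3), (10, 14), (12, 3), (12, 14), (14, 5), (14, 12)}; affine count = 19; |E(F_17)| = 20.

Discriminant check: Δ ∝ 4a³ + 27b² = 4·10³ + 27·14² = 4·1000 + 27·196 ≡ 10 (mod 17). Nonzero ⇒ E is nonsingular.
For each x ∈ F_17, compute rhs = x³ + 10·x + 14 mod 17, then count y ∈ F_17 with y² ≡ rhs.
  x = 0: rhs = 14, matching y values: none (0 points).
  x = 1: rhs = 8, matching y values: 5, 12 (2 points).
  x = 2: rhs = 8, matching y values: 5, 12 (2 points).
  x = 3: rhs = 3, matching y values: none (0 points).
  x = 4: rhs = 16, matching y values: 4, 13 (2 points).
  x = 5: rhs = 2, matching y values: 6, 11 (2 points).
  x = 6: rhs = 1, matching y values: 1, 16 (2 points).
  x = 7: rhs = 2, matching y values: 6, 11 (2 points).
  x = 8: rhs = 11, matching y values: none (0 points).
  x = 9: rhs = 0, matching y values: 0 (1 points).
  x = 10: rhs = 9, matching y values: 3, 14 (2 points).
  x = 11: rhs = 10, matching y values: none (0 points).
  x = 12: rhs = 9, matching y values: 3, 14 (2 points).
  x = 13: rhs = 12, matching y values: none (0 points).
  x = 14: rhs = 8, matching y values: 5, 12 (2 points).
  x = 15: rhs = 3, matching y values: none (0 points).
  x = 16: rhs = 3, matching y values: none (0 points).
Total affine count: 19.
Full point count |E(F_17)| = 19 + 1 = 20.
Hasse bound: |20 − (17+1)| = |2| = 2 ≤ 2√17 ≈ 8.2462 ✓.


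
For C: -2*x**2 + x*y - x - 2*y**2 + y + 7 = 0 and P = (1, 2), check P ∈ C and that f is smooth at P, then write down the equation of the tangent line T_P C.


Tangent line at P: -3*x - 6*y + 15 = 0.

Step 1: f(1, 2) = 0, so P lies on C.
Step 2: partial derivatives
  f_x(x, y) = -4*x + y - 1, f_y(x, y) = x - 4*y + 1.
  f_x(P) = -3, f_y(P) = -6 (gradient nonzero, so P is smooth).
Step 3: tangent line at P: -3·(x − 1) + -6·(y − 2) = 0.
Expanding: -3*x - 6*y + 15 = 0.


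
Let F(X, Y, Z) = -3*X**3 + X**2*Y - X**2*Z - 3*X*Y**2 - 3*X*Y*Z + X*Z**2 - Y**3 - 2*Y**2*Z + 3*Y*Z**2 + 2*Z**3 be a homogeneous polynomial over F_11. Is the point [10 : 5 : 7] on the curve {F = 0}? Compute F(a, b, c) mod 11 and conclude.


F(10,5,7) ≡ 0 (mod 11); P is on the curve.

Evaluate F(10, 5, 7) term-by-term (mod 11).
  -3*X**3 ↦ -3·1000·1·1 = -3000
  X**2*Y ↦ 1·100·5·1 = 500
  -X**2*Z ↦ -1·100·1·7 = -700
  -3*X*Y**2 ↦ -3·10·25·1 = -750
  -3*X*Y*Z ↦ -3·10·5·7 = -1050
  X*Z**2 ↦ 1·10·1·49 = 490
  -Y**3 ↦ -1·1·125·1 = -125
  -2*Y**2*Z ↦ -2·1·25·7 = -350
  3*Y*Z**2 ↦ 3·1·5·49 = 735
  2*Z**3 ↦ 2·1·1·343 = 686
Sum: F(10, 5, 7) = (-3000) + (500) + (-700) + (-750) + (-1050) + (490) + (-125) + (-350) + (735) + (686) = -3564.
Reducing mod 11: -3564 ≡ 0 (mod 11).
Since F(a, b, c) ≡ 0 (mod 11), P lies on the curve.


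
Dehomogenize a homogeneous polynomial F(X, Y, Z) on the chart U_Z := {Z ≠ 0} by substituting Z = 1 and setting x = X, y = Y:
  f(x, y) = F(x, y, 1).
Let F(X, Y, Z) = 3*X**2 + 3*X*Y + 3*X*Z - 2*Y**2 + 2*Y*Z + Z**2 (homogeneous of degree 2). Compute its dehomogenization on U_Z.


f(x, y) = 3*x**2 + 3*x*y + 3*x - 2*y**2 + 2*y + 1

On U_Z we set Z = 1. Each monomial c·X^i·Y^j·Z^k in F becomes c·x^i·y^j·1^k = c·x^i·y^j.
Substituting Z = 1: F(X, Y, 1) = 3*x**2 + 3*x*y + 3*x - 2*y**2 + 2*y + 1.
Note: deg(f) ≤ deg(F) = 2; strict inequality happens when F is divisible by Z (lost terms).


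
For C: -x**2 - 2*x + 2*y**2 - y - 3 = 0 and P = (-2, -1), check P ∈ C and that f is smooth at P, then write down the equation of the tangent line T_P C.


Tangent line at P: 2*x - 5*y - 1 = 0.

Step 1: f(-2, -1) = 0, so P lies on C.
Step 2: partial derivatives
  f_x(x, y) = -2*x - 2, f_y(x, y) = 4*y - 1.
  f_x(P) = 2, f_y(P) = -5 (gradient nonzero, so P is smooth).
Step 3: tangent line at P: 2·(x − -2) + -5·(y − -1) = 0.
Expanding: 2*x - 5*y - 1 = 0.


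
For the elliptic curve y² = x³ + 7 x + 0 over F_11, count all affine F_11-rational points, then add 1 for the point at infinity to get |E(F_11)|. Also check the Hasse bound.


Affine points = {(0, 0), (2, 0), (3, 2), (3, 9), (4, 2), (4, 9), (6, 4), (6, 7), (9, 0), (10, 5), (10, 6)}; affine count = 11; |E(F_11)| = 12.

Discriminant check: Δ ∝ 4a³ + 27b² = 4·7³ + 27·0² = 4·343 + 27·0 ≡ 8 (mod 11). Nonzero ⇒ E is nonsingular.
For each x ∈ F_11, compute rhs = x³ + 7·x + 0 mod 11, then count y ∈ F_11 with y² ≡ rhs.
  x = 0: rhs = 0, matching y values: 0 (1 points).
  x = 1: rhs = 8, matching y values: none (0 points).
  x = 2: rhs = 0, matching y values: 0 (1 points).
  x = 3: rhs = 4, matching y values: 2, 9 (2 points).
  x = 4: rhs = 4, matching y values: 2, 9 (2 points).
  x = 5: rhs = 6, matching y values: none (0 points).
  x = 6: rhs = 5, matching y values: 4, 7 (2 points).
  x = 7: rhs = 7, matching y values: none (0 points).
  x = 8: rhs = 7, matching y values: none (0 points).
  x = 9: rhs = 0, matching y values: 0 (1 points).
  x = 10: rhs = 3, matching y values: 5, 6 (2 points).
Total affine count: 11.
Full point count |E(F_11)| = 11 + 1 = 12.
Hasse bound: |12 − (11+1)| = |0| = 0 ≤ 2√11 ≈ 6.6332 ✓.


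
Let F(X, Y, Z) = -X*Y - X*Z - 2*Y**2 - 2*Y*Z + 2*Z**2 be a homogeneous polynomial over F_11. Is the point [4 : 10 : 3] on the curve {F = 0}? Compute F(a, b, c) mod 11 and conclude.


F(4,10,3) ≡ 3 (mod 11); P is NOT on the curve.

Evaluate F(4, 10, 3) term-by-term (mod 11).
  -X*Y ↦ -1·4·10·1 = -40
  -X*Z ↦ -1·4·1·3 = -12
  -2*Y**2 ↦ -2·1·100·1 = -200
  -2*Y*Z ↦ -2·1·10·3 = -60
  2*Z**2 ↦ 2·1·1·9 = 18
Sum: F(4, 10, 3) = (-40) + (-12) + (-200) + (-60) + (18) = -294.
Reducing mod 11: -294 ≡ 3 (mod 11).
Since F(a, b, c) ≡ 3 ≠ 0 (mod 11), P does NOT lie on the curve.


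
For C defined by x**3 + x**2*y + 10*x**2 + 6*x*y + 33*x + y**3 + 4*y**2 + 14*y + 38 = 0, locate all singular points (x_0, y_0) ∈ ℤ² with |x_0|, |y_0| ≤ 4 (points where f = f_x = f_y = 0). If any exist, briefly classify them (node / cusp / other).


Singular points: {(-3, -1)}; classification: cusp.

Compute partial derivatives:
  f_x = 3*x**2 + 2*x*y + 20*x + 6*y + 33.
  f_y = x**2 + 6*x + 3*y**2 + 8*y + 14.
Scan x_0 ∈ {−4, ..., 4}. For each x_0, f_y(x_0, y) is a polynomial in y; find its integer roots y ∈ {−4, ..., 4}, then test f_x and f at those candidates.
  x = -4: f_y(-4, y) = 3*y**2 + 8*y + 6; no integer root y with |y| ≤ 4.
  x = -3: f_y(-3, y) = 3*y**2 + 8*y + 5; vanishes at y ∈ {-1}. (-3, -1): f_x = 0, f = 0 — SINGULAR.
  x = -2: f_y(-2, y) = 3*y**2 + 8*y + 6; no integer root y with |y| ≤ 4.
  x = -1: f_y(-1, y) = 3*y**2 + 8*y + 9; no integer root y with |y| ≤ 4.
  x = 0: f_y(0, y) = 3*y**2 + 8*y + 14; no integer root y with |y| ≤ 4.
  x = 1: f_y(1, y) = 3*y**2 + 8*y + 21; no integer root y with |y| ≤ 4.
  x = 2: f_y(2, y) = 3*y**2 + 8*y + 30; no integer root y with |y| ≤ 4.
  x = 3: f_y(3, y) = 3*y**2 + 8*y + 41; no integer root y with |y| ≤ 4.
  x = 4: f_y(4, y) = 3*y**2 + 8*y + 54; no integer root y with |y| ≤ 4.
Only singular point on the grid: (-3, -1).
Classify: substitute x = -3 + u, y = -1 + v and expand: f = u**3 + u**2*v + v**3 + v**2.
No constant or linear terms (consistent with a singular point). Quadratic part: v**2. Cubic part: u**3 + u**2*v + v**3.
The quadratic part v**2 is a perfect square, so there is a single (double) tangent line v = 0, i.e. y = -1. Restricting the cubic part to that line (v = 0) leaves u**3 ≠ 0, so f is not divisible by v and the branch is v² ≈ -u**3 to lowest order — this is a cusp.
Classification: cusp.


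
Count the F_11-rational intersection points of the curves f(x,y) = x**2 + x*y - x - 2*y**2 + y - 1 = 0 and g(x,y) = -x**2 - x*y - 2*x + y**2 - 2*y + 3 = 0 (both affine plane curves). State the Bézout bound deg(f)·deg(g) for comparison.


Common zeros: {(0, 9), (5, 4), (8, 0), (8, 10)}; count = 4; Bézout bound = 4.

deg(f) = 2, deg(g) = 2, so Bézout bound = 4.
Scan x ∈ F_11. For each x, list the y ∈ F_11 with f(x, y) ≡ 0 and those with g(x, y) ≡ 0 (mod 11); the common zeros in that column are the intersection.
  x = 0: f ≡ 0 at y ∈ {8, 9}; g ≡ 0 at y ∈ {4, 9}; common: {9}.
  x = 1: f ≡ 0 at y ∈ ∅; g ≡ 0 at y ∈ {0, 3}; common: ∅.
  x = 2: f ≡ 0 at y ∈ ∅; g ≡ 0 at y ∈ {5, 10}; common: ∅.
  x = 3: f ≡ 0 at y ∈ {4, 9}; g ≡ 0 at y ∈ ∅; common: ∅.
  x = 4: f ≡ 0 at y ∈ {0, 8}; g ≡ 0 at y ∈ ∅; common: ∅.
  x = 5: f ≡ 0 at y ∈ {4, 10}; g ≡ 0 at y ∈ {3, 4}; common: {4}.
  x = 6: f ≡ 0 at y ∈ ∅; g ≡ 0 at y ∈ ∅; common: ∅.
  x = 7: f ≡ 0 at y ∈ ∅; g ≡ 0 at y ∈ ∅; common: ∅.
  x = 8: f ≡ 0 at y ∈ {0, 10}; g ≡ 0 at y ∈ {0, 10}; common: {0, 10}.
  x = 9: f ≡ 0 at y ∈ ∅; g ≡ 0 at y ∈ ∅; common: ∅.
  x = 10: f ≡ 0 at y ∈ ∅; g ≡ 0 at y ∈ ∅; common: ∅.
Collecting: common zeros = {(0, 9), (5, 4), (8, 0), (8, 10)}, so the count is 4.
Comparison with the Bézout bound: 4 ≤ 4 = deg(f)·deg(g), as expected for curves with no common component (the bound is attained).


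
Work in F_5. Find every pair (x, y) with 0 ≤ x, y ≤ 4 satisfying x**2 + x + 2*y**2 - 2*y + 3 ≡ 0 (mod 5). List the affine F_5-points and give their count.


Affine F_5-points: {(0, 3), (1, 0), (1, 1), (3, 0), (3, 1), (4, 3)}; count = 6.

For each of the 25 pairs (x, y) ∈ F_5², evaluate f(x, y) mod 5. Record the zeros.
  x = 0: [0↦3, 1↦3, 2↦2, 3↦0, 4↦2]  zeros at y ∈ {3}
  x = 1: [0↦0, 1↦0, 2↦4, 3↦2, 4↦4]  zeros at y ∈ {0, 1}
  x = 2: [0↦4, 1↦4, 2↦3, 3↦1, 4↦3]  zeros at y ∈ ∅
  x = 3: [0↦0, 1↦0, 2↦4, 3↦2, 4↦4]  zeros at y ∈ {0, 1}
  x = 4: [0↦3, 1↦3, 2↦2, 3↦0, 4↦2]  zeros at y ∈ {3}
Collecting zeros: affine points = {(0, 3), (1, 0), (1, 1), (3, 0), (3, 1), (4, 3)}.
Total count |C(F_5)_aff| = 6.


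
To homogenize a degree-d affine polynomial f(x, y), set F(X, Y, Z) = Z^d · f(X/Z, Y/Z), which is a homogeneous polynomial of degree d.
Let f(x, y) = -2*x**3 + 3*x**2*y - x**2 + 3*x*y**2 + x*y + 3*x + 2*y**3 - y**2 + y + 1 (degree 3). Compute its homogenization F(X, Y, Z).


F(X, Y, Z) = -2*X**3 + 3*X**2*Y - X**2*Z + 3*X*Y**2 + X*Y*Z + 3*X*Z**2 + 2*Y**3 - Y**2*Z + Y*Z**2 + Z**3

deg(f) = 3.
Substitute x = X/Z, y = Y/Z into f, then multiply by Z^3.
  monomial -2·x^3·y^0 ↦ -2·X^3·Y^0·Z^0.
  monomial 3·x^2·y^1 ↦ 3·X^2·Y^1·Z^0.
  monomial -1·x^2·y^0 ↦ -1·X^2·Y^0·Z^1.
  monomial 3·x^1·y^2 ↦ 3·X^1·Y^2·Z^0.
  monomial 1·x^1·y^1 ↦ 1·X^1·Y^1·Z^1.
  monomial 3·x^1·y^0 ↦ 3·X^1·Y^0·Z^2.
  monomial 2·x^0·y^3 ↦ 2·X^0·Y^3·Z^0.
  monomial -1·x^0·y^2 ↦ -1·X^0·Y^2·Z^1.
  monomial 1·x^0·y^1 ↦ 1·X^0·Y^1·Z^2.
  monomial 1·x^0·y^0 ↦ 1·X^0·Y^0·Z^3.
Collecting: F(X, Y, Z) = -2*X**3 + 3*X**2*Y - X**2*Z + 3*X*Y**2 + X*Y*Z + 3*X*Z**2 + 2*Y**3 - Y**2*Z + Y*Z**2 + Z**3.


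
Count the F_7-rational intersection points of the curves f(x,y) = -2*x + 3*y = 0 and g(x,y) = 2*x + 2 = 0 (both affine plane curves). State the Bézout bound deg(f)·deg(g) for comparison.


Common zeros: {(6, 4)}; count = 1; Bézout bound = 1.

deg(f) = 1, deg(g) = 1, so Bézout bound = 1.
Scan x ∈ F_7. For each x, list the y ∈ F_7 with f(x, y) ≡ 0 and those with g(x, y) ≡ 0 (mod 7); the common zeros in that column are the intersection.
  x = 0: f ≡ 0 at y ∈ {0}; g ≡ 0 at y ∈ ∅; common: ∅.
  x = 1: f ≡ 0 at y ∈ {3}; g ≡ 0 at y ∈ ∅; common: ∅.
  x = 2: f ≡ 0 at y ∈ {6}; g ≡ 0 at y ∈ ∅; common: ∅.
  x = 3: f ≡ 0 at y ∈ {2}; g ≡ 0 at y ∈ ∅; common: ∅.
  x = 4: f ≡ 0 at y ∈ {5}; g ≡ 0 at y ∈ ∅; common: ∅.
  x = 5: f ≡ 0 at y ∈ {1}; g ≡ 0 at y ∈ ∅; common: ∅.
  x = 6: f ≡ 0 at y ∈ {4}; g ≡ 0 at y ∈ {0, 1, 2, 3, 4, 5, 6}; common: {4}.
Collecting: common zeros = {(6, 4)}, so the count is 1.
Comparison with the Bézout bound: 1 ≤ 1 = deg(f)·deg(g), as expected for curves with no common component (the bound is attained).


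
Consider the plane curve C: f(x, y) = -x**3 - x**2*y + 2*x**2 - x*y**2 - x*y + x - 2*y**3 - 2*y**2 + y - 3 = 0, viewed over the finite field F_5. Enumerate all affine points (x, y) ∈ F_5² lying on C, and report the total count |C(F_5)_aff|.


Affine F_5-points: {(0, 2), (1, 3)}; count = 2.

For each of the 25 pairs (x, y) ∈ F_5², evaluate f(x, y) mod 5. Record the zeros.
  x = 0: [0↦2, 1↦4, 2↦0, 3↦3, 4↦1]  zeros at y ∈ {2}
  x = 1: [0↦4, 1↦3, 2↦4, 3↦0, 4↦4]  zeros at y ∈ {3}
  x = 2: [0↦4, 1↦3, 2↦2, 3↦4, 4↦2]  zeros at y ∈ ∅
  x = 3: [0↦1, 1↦3, 2↦3, 3↦4, 4↦4]  zeros at y ∈ ∅
  x = 4: [0↦4, 1↦2, 2↦1, 3↦4, 4↦4]  zeros at y ∈ ∅
Collecting zeros: affine points = {(0, 2), (1, 3)}.
Total count |C(F_5)_aff| = 2.


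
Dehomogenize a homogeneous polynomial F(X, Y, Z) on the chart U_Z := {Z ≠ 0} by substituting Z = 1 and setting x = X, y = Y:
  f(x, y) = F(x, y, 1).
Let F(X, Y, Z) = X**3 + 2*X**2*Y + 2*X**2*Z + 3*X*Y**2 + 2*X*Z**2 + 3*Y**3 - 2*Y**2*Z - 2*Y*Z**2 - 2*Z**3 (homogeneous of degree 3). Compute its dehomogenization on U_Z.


f(x, y) = x**3 + 2*x**2*y + 2*x**2 + 3*x*y**2 + 2*x + 3*y**3 - 2*y**2 - 2*y - 2

On U_Z we set Z = 1. Each monomial c·X^i·Y^j·Z^k in F becomes c·x^i·y^j·1^k = c·x^i·y^j.
Substituting Z = 1: F(X, Y, 1) = x**3 + 2*x**2*y + 2*x**2 + 3*x*y**2 + 2*x + 3*y**3 - 2*y**2 - 2*y - 2.
Note: deg(f) ≤ deg(F) = 3; strict inequality happens when F is divisible by Z (lost terms).


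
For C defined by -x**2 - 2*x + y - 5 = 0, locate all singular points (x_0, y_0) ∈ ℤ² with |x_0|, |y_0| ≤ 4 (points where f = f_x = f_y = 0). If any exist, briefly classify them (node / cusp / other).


No singular points in the scanned grid; C is smooth there.

Compute partial derivatives:
  f_x = -2*x - 2.
  f_y = 1.
f_y = 1 is a nonzero constant, so f_y never vanishes: no point (x, y) can satisfy f = f_x = f_y = 0. In particular no (x, y) ∈ {−4, ..., 4}² is singular; the curve is smooth.


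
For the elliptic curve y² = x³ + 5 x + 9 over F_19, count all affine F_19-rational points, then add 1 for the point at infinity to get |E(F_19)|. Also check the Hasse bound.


Affine points = {(0, 3), (0, 16), (4, 6), (4, 13), (5, 8), (5, 11), (7, 8), (7, 11), (9, 2), (9, 17), (12, 7), (12, 12), (14, 7), (14, 12), (15, 1), (15, 18), (16, 9), (16, 10)}; affine count = 18; |E(F_19)| = 19.

Discriminant check: Δ ∝ 4a³ + 27b² = 4·5³ + 27·9² = 4·125 + 27·81 ≡ 8 (mod 19). Nonzero ⇒ E is nonsingular.
For each x ∈ F_19, compute rhs = x³ + 5·x + 9 mod 19, then count y ∈ F_19 with y² ≡ rhs.
  x = 0: rhs = 9, matching y values: 3, 16 (2 points).
  x = 1: rhs = 15, matching y values: none (0 points).
  x = 2: rhs = 8, matching y values: none (0 points).
  x = 3: rhs = 13, matching y values: none (0 points).
  x = 4: rhs = 17, matching y values: 6, 13 (2 points).
  x = 5: rhs = 7, matching y values: 8, 11 (2 points).
  x = 6: rhs = 8, matching y values: none (0 points).
  x = 7: rhs = 7, matching y values: 8, 11 (2 points).
  x = 8: rhs = 10, matching y values: none (0 points).
  x = 9: rhs = 4, matching y values: 2, 17 (2 points).
  x = 10: rhs = 14, matching y values: none (0 points).
  x = 11: rhs = 8, matching y values: none (0 points).
  x = 12: rhs = 11, matching y values: 7, 12 (2 points).
  x = 13: rhs = 10, matching y values: none (0 points).
  x = 14: rhs = 11, matching y values: 7, 12 (2 points).
  x = 15: rhs = 1, matching y values: 1, 18 (2 points).
  x = 16: rhs = 5, matching y values: 9, 10 (2 points).
  x = 17: rhs = 10, matching y values: none (0 points).
  x = 18: rhs = 3, matching y values: none (0 points).
Total affine count: 18.
Full point count |E(F_19)| = 18 + 1 = 19.
Hasse bound: |19 − (19+1)| = |-1| = 1 ≤ 2√19 ≈ 8.7178 ✓.


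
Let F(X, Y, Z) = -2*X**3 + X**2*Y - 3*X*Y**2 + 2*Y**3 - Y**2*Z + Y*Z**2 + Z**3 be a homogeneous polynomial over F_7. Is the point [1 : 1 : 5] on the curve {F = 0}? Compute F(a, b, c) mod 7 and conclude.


F(1,1,5) ≡ 3 (mod 7); P is NOT on the curve.

Evaluate F(1, 1, 5) term-by-term (mod 7).
  -2*X**3 ↦ -2·1·1·1 = -2
  X**2*Y ↦ 1·1·1·1 = 1
  -3*X*Y**2 ↦ -3·1·1·1 = -3
  2*Y**3 ↦ 2·1·1·1 = 2
  -Y**2*Z ↦ -1·1·1·5 = -5
  Y*Z**2 ↦ 1·1·1·25 = 25
  Z**3 ↦ 1·1·1·125 = 125
Sum: F(1, 1, 5) = (-2) + (1) + (-3) + (2) + (-5) + (25) + (125) = 143.
Reducing mod 7: 143 ≡ 3 (mod 7).
Since F(a, b, c) ≡ 3 ≠ 0 (mod 7), P does NOT lie on the curve.


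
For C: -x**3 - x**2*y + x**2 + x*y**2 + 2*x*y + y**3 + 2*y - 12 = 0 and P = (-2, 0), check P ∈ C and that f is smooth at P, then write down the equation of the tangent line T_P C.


Tangent line at P: -16*x - 6*y - 32 = 0.

Step 1: f(-2, 0) = 0, so P lies on C.
Step 2: partial derivatives
  f_x(x, y) = -3*x**2 - 2*x*y + 2*x + y**2 + 2*y, f_y(x, y) = -x**2 + 2*x*y + 2*x + 3*y**2 + 2.
  f_x(P) = -16, f_y(P) = -6 (gradient nonzero, so P is smooth).
Step 3: tangent line at P: -16·(x − -2) + -6·(y − 0) = 0.
Expanding: -16*x - 6*y - 32 = 0.


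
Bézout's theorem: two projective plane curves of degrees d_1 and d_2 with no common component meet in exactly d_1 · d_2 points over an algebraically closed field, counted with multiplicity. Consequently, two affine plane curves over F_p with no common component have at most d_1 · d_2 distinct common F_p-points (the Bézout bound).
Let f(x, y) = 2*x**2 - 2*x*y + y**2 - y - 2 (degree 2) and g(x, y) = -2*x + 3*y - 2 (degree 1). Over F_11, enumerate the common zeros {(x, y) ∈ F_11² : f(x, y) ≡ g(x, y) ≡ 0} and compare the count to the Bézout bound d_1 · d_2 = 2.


Common zeros: {(2, 2), (10, 0)}; count = 2; Bézout bound = 2.

deg(f) = 2, deg(g) = 1, so Bézout bound = 2.
Scan x ∈ F_11. For each x, list the y ∈ F_11 with f(x, y) ≡ 0 and those with g(x, y) ≡ 0 (mod 11); the common zeros in that column are the intersection.
  x = 0: f ≡ 0 at y ∈ {2, 10}; g ≡ 0 at y ∈ {8}; common: ∅.
  x = 1: f ≡ 0 at y ∈ {0, 3}; g ≡ 0 at y ∈ {5}; common: ∅.
  x = 2: f ≡ 0 at y ∈ {2, 3}; g ≡ 0 at y ∈ {2}; common: {2}.
  x = 3: f ≡ 0 at y ∈ ∅; g ≡ 0 at y ∈ {10}; common: ∅.
  x = 4: f ≡ 0 at y ∈ {1, 8}; g ≡ 0 at y ∈ {7}; common: ∅.
  x = 5: f ≡ 0 at y ∈ ∅; g ≡ 0 at y ∈ {4}; common: ∅.
  x = 6: f ≡ 0 at y ∈ ∅; g ≡ 0 at y ∈ {1}; common: ∅.
  x = 7: f ≡ 0 at y ∈ ∅; g ≡ 0 at y ∈ {9}; common: ∅.
  x = 8: f ≡ 0 at y ∈ {1, 5}; g ≡ 0 at y ∈ {6}; common: ∅.
  x = 9: f ≡ 0 at y ∈ ∅; g ≡ 0 at y ∈ {3}; common: ∅.
  x = 10: f ≡ 0 at y ∈ {0, 10}; g ≡ 0 at y ∈ {0}; common: {0}.
Collecting: common zeros = {(2, 2), (10, 0)}, so the count is 2.
Comparison with the Bézout bound: 2 ≤ 2 = deg(f)·deg(g), as expected for curves with no common component (the bound is attained).


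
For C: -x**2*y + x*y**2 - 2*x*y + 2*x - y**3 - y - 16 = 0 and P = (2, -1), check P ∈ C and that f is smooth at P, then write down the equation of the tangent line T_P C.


Tangent line at P: 9*x - 16*y - 34 = 0.

Step 1: f(2, -1) = 0, so P lies on C.
Step 2: partial derivatives
  f_x(x, y) = -2*x*y + y**2 - 2*y + 2, f_y(x, y) = -x**2 + 2*x*y - 2*x - 3*y**2 - 1.
  f_x(P) = 9, f_y(P) = -16 (gradient nonzero, so P is smooth).
Step 3: tangent line at P: 9·(x − 2) + -16·(y − -1) = 0.
Expanding: 9*x - 16*y - 34 = 0.


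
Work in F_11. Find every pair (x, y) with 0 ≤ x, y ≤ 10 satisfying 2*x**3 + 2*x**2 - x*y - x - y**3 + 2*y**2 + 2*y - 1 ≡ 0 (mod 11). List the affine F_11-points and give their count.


Affine F_11-points: {(0, 5), (0, 9), (0, 10), (1, 8), (2, 1), (2, 4), (2, 8), (3, 2), (4, 1), (5, 6), (7, 8), (10, 0), (10, 3), (10, 10)}; count = 14.

For each of the 121 pairs (x, y) ∈ F_11², evaluate f(x, y) mod 11. Record the zeros.
  x = 0: [0↦10, 1↦2, 2↦3, 3↦7, 4↦8, 5↦0, 6↦10, 7↦10, 8↦5, 9↦0, 10↦0]  zeros at y ∈ {5, 9, 10}
  x = 1: [0↦2, 1↦4, 2↦4, 3↦7, 4↦7, 5↦9, 6↦7, 7↦6, 8↦0, 9↦5, 10↦4]  zeros at y ∈ {8}
  x = 2: [0↦10, 1↦0, 2↦10, 3↦1, 4↦0, 5↦1, 6↦9, 7↦7, 8↦0, 9↦4, 10↦2]  zeros at y ∈ {1, 4, 8}
  x = 3: [0↦2, 1↦2, 2↦0, 3↦1, 4↦10, 5↦10, 6↦6, 7↦3, 8↦6, 9↦9, 10↦6]  zeros at y ∈ {2}
  x = 4: [0↦1, 1↦0, 2↦8, 3↦8, 4↦5, 5↦4, 6↦10, 7↦6, 8↦8, 9↦10, 10↦6]  zeros at y ∈ {1}
  x = 5: [0↦8, 1↦6, 2↦2, 3↦1, 4↦8, 5↦6, 6↦0, 7↦6, 8↦7, 9↦8, 10↦3]  zeros at y ∈ {6}
  x = 6: [0↦2, 1↦10, 2↦5, 3↦3, 4↦9, 5↦6, 6↦10, 7↦4, 8↦4, 9↦4, 10↦9]  zeros at y ∈ ∅
  x = 7: [0↦6, 1↦2, 2↦7, 3↦4, 4↦9, 5↦5, 6↦8, 7↦1, 8↦0, 9↦10, 10↦3]  zeros at y ∈ {8}
  x = 8: [0↦10, 1↦5, 2↦9, 3↦5, 4↦9, 5↦4, 6↦6, 7↦9, 8↦7, 9↦5, 10↦8]  zeros at y ∈ ∅
  x = 9: [0↦4, 1↦9, 2↦1, 3↦7, 4↦10, 5↦4, 6↦5, 7↦7, 8↦4, 9↦1, 10↦3]  zeros at y ∈ ∅
  x = 10: [0↦0, 1↦4, 2↦6, 3↦0, 4↦2, 5↦6, 6↦6, 7↦7, 8↦3, 9↦10, 10↦0]  zeros at y ∈ {0, 3, 10}
Collecting zeros: affine points = {(0, 5), (0, 9), (0, 10), (1, 8), (2, 1), (2, 4), (2, 8), (3, 2), (4, 1), (5, 6), (7, 8), (10, 0), (10, 3), (10, 10)}.
Total count |C(F_11)_aff| = 14.
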